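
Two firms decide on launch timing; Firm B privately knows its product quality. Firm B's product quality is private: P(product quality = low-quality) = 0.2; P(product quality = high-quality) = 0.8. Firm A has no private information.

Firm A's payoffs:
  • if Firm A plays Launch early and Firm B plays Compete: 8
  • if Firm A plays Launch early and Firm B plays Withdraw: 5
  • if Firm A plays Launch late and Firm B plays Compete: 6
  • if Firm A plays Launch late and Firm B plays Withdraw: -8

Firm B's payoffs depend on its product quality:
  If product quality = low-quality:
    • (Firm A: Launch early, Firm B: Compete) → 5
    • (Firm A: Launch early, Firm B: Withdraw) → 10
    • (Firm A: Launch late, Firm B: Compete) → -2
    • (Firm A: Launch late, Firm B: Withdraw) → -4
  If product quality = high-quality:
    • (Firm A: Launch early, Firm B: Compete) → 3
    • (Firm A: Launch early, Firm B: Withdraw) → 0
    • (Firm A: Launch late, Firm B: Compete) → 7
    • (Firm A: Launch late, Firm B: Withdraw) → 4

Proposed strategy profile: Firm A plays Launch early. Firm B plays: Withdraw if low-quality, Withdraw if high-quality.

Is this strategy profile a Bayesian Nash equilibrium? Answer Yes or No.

No

Firm A plays Launch early: E[Launch early] = 0.2·(5) + 0.8·(5) = 5; E[Launch late] = -8. Best-responding. ✓
Firm B (product quality low-quality), facing Launch early: Compete gives 5, Withdraw gives 10. Proposed Withdraw is best. ✓
Firm B (product quality high-quality), facing Launch early: Compete gives 3, Withdraw gives 0. Proposed Withdraw is not best — profitable deviation exists. ✗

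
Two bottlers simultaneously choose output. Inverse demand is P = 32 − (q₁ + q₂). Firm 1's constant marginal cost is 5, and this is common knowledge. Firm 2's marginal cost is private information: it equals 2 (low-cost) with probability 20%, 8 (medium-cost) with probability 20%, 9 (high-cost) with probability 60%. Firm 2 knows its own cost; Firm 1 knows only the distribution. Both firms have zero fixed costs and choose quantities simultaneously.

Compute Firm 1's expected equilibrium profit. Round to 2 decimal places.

96.04

Firm 2 with cost c maximizes (32 − (q₁+q₂) − c)·q₂, giving q₂(c) = (32 − c − q₁)/2.
E[c₂] = 0.2·2 + 0.2·8 + 0.6·9 = 7.4
Firm 1's FOC against E[q₂] yields q₁ = (32 − 2·5 + E[c₂])/3 = (32 − 10 + 7.4)/3 = 9.8.
E[P] = 32 − (q₁ + E[q₂]) = 14.8; Firm 1's expected profit = (E[P] − 5)·q₁ = (14.8 − 5)·9.8 = 96.04.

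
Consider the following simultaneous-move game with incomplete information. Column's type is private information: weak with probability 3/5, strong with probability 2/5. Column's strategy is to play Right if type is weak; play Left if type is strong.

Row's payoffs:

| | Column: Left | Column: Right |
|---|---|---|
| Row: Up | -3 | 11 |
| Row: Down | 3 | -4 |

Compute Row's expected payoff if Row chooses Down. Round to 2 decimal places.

-1.20

Take the expectation over Column's type, weighting each type's action by its prior probability.
E[Down] = 3/5·(-4) + 2/5·3 = (-12/5) + 6/5 = -6/5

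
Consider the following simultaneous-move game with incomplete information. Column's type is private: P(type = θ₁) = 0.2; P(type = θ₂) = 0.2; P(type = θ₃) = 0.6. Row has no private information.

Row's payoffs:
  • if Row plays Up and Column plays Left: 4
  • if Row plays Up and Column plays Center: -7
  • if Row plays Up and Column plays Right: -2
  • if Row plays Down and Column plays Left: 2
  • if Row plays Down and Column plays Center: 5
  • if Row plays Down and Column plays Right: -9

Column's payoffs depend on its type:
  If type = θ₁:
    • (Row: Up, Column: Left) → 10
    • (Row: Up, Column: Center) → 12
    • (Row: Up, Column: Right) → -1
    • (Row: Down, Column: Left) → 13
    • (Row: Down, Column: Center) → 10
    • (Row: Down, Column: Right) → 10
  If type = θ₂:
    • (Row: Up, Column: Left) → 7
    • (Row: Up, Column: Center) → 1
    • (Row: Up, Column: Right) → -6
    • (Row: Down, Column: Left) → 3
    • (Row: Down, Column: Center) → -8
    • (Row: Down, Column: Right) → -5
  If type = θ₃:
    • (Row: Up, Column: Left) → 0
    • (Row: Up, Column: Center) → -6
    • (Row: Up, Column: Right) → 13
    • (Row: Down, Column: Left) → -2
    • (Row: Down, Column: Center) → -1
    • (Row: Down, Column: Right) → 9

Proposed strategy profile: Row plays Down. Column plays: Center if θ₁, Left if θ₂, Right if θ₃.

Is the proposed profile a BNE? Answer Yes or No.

Row plays Down: E[Down] = 0.2·(5) + 0.2·(2) + 0.6·(-9) = -4; E[Up] = -1.8. Not best-responding. ✗
Column (type θ₁), facing Down: Left gives 13, Center gives 10, Right gives 10. Proposed Center is not best — profitable deviation exists. ✗
Column (type θ₂), facing Down: Left gives 3, Center gives -8, Right gives -5. Proposed Left is best. ✓
Column (type θ₃), facing Down: Left gives -2, Center gives -1, Right gives 9. Proposed Right is best. ✓

No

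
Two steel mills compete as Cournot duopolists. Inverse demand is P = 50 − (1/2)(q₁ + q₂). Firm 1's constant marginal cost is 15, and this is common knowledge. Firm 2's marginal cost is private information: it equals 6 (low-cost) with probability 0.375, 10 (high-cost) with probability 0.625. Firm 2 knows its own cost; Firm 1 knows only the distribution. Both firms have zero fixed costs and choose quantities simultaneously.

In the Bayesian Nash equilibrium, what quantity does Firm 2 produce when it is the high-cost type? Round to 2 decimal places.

Type-c best response for Firm 2: q₂(c) = (50 − c) − q₁/2.
Firm 1 maximizes expected profit; its first-order condition is 50 − q₁ − (1/2)E[q₂] − 15 = 0.
Substituting E[q₂] and solving: E[c₂] = 8.5, so q₁ = (50 − 2·15 + 8.5)/(3/2) = 19.
q₂(high-cost) = (50 − 10 − (1/2)·19) = 30.5.

30.50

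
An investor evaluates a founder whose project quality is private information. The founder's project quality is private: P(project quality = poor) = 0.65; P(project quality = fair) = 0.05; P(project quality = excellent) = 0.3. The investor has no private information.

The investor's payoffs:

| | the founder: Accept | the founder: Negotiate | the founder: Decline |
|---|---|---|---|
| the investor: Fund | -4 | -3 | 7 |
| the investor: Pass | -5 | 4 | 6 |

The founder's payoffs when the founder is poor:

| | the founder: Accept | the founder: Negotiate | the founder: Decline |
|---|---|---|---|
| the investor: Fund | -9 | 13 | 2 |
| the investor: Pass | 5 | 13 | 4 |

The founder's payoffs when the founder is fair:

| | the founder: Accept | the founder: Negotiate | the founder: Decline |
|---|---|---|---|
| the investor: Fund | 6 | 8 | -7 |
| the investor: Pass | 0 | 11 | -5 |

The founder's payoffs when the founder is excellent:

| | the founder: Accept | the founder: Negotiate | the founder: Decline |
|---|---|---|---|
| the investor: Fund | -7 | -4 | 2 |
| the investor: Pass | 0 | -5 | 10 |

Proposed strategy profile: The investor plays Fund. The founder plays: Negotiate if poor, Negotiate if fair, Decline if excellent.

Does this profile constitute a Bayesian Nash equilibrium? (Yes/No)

The investor plays Fund: E[Fund] = 0.65·(-3) + 0.05·(-3) + 0.3·(7) = 0; E[Pass] = 4.6. Not best-responding. ✗
The founder (project quality poor), facing Fund: Accept gives -9, Negotiate gives 13, Decline gives 2. Proposed Negotiate is best. ✓
The founder (project quality fair), facing Fund: Accept gives 6, Negotiate gives 8, Decline gives -7. Proposed Negotiate is best. ✓
The founder (project quality excellent), facing Fund: Accept gives -7, Negotiate gives -4, Decline gives 2. Proposed Decline is best. ✓

No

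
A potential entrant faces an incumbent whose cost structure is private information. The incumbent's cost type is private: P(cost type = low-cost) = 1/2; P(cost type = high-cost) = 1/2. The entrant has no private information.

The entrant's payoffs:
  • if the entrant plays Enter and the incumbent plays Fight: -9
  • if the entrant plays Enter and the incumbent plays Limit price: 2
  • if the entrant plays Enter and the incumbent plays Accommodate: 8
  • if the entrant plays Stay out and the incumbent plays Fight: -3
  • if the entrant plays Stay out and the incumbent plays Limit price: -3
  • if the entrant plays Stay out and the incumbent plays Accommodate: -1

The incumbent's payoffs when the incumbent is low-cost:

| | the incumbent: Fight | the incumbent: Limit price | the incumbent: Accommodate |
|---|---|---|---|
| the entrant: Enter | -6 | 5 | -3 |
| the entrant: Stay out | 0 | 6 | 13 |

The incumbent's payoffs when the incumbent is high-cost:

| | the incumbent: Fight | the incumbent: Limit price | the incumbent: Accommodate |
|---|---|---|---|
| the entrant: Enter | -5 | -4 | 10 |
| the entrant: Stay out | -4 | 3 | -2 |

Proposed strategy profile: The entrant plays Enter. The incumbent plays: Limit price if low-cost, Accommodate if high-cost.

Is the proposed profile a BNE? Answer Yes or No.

Yes

The entrant plays Enter: E[Enter] = 1/2·(2) + 1/2·(8) = 5; E[Stay out] = -2. Best-responding. ✓
The incumbent (cost type low-cost), facing Enter: Fight gives -6, Limit price gives 5, Accommodate gives -3. Proposed Limit price is best. ✓
The incumbent (cost type high-cost), facing Enter: Fight gives -5, Limit price gives -4, Accommodate gives 10. Proposed Accommodate is best. ✓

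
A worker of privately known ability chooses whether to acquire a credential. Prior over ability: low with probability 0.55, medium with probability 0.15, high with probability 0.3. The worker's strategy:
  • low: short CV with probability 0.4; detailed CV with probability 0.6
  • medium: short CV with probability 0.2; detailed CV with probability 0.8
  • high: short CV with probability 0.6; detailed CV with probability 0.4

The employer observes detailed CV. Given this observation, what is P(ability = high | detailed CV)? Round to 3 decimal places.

P(detailed CV) = 0.55·0.6 + 0.15·0.8 + 0.3·0.4 = 0.57
P(high | detailed CV) = (0.3·0.4) / 0.57 = 0.12 / 0.57 = 0.210526

0.211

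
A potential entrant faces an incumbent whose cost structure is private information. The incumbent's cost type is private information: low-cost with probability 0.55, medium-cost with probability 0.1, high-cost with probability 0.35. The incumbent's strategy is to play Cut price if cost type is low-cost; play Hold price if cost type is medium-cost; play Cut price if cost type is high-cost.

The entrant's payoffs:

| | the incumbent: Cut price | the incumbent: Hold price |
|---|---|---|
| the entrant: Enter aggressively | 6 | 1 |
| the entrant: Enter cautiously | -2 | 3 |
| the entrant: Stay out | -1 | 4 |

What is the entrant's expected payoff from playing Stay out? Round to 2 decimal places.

-0.50

Take the expectation over the incumbent's cost type, weighting each type's action by its prior probability.
E[Stay out] = 0.55·(-1) + 0.1·4 + 0.35·(-1) = (-0.55) + 0.4 + (-0.35) = -0.5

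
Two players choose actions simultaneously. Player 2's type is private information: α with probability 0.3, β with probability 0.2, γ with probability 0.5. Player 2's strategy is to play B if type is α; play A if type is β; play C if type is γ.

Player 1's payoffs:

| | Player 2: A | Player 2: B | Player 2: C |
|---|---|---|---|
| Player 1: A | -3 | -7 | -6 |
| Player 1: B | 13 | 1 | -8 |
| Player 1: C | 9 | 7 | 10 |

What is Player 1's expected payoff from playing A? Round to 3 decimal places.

-5.700

Take the expectation over Player 2's type, weighting each type's action by its prior probability.
E[A] = 0.3·(-7) + 0.2·(-3) + 0.5·(-6) = (-2.1) + (-0.6) + (-3) = -5.7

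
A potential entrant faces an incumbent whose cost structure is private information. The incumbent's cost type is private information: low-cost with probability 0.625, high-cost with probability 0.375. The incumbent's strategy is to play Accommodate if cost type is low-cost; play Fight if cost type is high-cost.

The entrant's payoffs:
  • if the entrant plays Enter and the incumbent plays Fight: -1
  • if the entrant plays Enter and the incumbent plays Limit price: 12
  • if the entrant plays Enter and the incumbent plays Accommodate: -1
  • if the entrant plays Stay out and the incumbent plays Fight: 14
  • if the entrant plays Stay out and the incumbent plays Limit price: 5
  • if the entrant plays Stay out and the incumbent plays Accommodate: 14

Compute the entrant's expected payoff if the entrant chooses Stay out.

E[Stay out] = 0.625·14 + 0.375·14 = 8.75 + 5.25 = 14

14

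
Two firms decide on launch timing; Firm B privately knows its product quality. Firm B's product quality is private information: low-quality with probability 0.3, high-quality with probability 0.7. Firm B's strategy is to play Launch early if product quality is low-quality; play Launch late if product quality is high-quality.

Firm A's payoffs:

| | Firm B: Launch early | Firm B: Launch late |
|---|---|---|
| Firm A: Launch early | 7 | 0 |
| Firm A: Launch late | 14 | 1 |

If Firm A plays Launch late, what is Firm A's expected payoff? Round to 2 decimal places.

4.90

E[Launch late] = 0.3·14 + 0.7·1 = 4.2 + 0.7 = 4.9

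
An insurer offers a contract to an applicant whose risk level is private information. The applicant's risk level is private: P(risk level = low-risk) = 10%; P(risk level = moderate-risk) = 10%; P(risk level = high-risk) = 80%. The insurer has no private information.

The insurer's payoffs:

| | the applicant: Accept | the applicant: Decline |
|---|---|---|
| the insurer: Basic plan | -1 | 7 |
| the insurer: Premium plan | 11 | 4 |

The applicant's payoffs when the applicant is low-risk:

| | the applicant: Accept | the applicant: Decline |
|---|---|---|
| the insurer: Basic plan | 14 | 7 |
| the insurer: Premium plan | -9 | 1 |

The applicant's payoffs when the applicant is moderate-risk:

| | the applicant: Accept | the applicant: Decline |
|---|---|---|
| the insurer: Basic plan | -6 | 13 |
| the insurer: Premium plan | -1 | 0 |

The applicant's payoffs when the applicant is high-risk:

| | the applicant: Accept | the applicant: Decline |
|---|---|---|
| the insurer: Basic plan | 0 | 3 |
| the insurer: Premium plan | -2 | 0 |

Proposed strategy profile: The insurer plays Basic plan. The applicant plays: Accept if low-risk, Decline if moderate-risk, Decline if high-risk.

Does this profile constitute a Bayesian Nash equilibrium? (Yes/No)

A profile is a BNE iff every type of every player is best-responding given beliefs about the other side.
The insurer plays Basic plan: E[Basic plan] = 0.1·(-1) + 0.1·(7) + 0.8·(7) = 6.2; E[Premium plan] = 4.7. Best-responding. ✓
The applicant (risk level low-risk), facing Basic plan: Accept gives 14, Decline gives 7. Proposed Accept is best. ✓
The applicant (risk level moderate-risk), facing Basic plan: Accept gives -6, Decline gives 13. Proposed Decline is best. ✓
The applicant (risk level high-risk), facing Basic plan: Accept gives 0, Decline gives 3. Proposed Decline is best. ✓

Yes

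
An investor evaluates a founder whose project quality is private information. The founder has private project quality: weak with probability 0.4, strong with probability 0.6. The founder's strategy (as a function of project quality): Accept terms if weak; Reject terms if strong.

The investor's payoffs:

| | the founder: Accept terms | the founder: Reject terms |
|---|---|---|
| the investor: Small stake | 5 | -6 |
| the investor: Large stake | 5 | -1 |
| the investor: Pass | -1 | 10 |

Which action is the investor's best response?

E[Small stake] = 0.4·(5) + 0.6·(-6) = -1.6
E[Large stake] = 0.4·(5) + 0.6·(-1) = 1.4
E[Pass] = 0.4·(-1) + 0.6·(10) = 5.6
Best response: Pass (5.6 is the largest).

Pass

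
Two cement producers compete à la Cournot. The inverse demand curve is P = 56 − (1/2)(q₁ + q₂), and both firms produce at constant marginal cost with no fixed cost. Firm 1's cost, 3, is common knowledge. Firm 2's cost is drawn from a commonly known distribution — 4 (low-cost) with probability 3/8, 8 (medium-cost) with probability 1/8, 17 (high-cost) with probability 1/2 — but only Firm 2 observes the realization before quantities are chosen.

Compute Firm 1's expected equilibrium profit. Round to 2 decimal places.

826.89

Firm 2 with cost c maximizes (56 − (1/2)(q₁+q₂) − c)·q₂, giving q₂(c) = (56 − c − (1/2)q₁).
E[c₂] = 3/8·4 + 1/8·8 + 1/2·17 = 11
Firm 1's FOC against E[q₂] yields q₁ = (56 − 2·3 + E[c₂])/(3/2) = (56 − 6 + 11)/(3/2) = 40.6667.
E[P] = 56 − (1/2)·(q₁ + E[q₂]) = 23.3333; Firm 1's expected profit = (E[P] − 3)·q₁ = (23.3333 − 3)·40.6667 = 826.889.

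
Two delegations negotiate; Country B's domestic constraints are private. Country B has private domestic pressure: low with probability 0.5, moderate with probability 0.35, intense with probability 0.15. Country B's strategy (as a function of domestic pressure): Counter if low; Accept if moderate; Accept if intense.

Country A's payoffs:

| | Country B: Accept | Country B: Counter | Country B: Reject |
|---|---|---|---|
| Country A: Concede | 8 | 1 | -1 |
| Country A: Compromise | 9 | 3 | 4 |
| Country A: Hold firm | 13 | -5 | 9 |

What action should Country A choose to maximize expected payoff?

Compromise

E[Concede] = 0.5·(1) + 0.35·(8) + 0.15·(8) = 4.5
E[Compromise] = 0.5·(3) + 0.35·(9) + 0.15·(9) = 6
E[Hold firm] = 0.5·(-5) + 0.35·(13) + 0.15·(13) = 4
Best response: Compromise (6 is the largest).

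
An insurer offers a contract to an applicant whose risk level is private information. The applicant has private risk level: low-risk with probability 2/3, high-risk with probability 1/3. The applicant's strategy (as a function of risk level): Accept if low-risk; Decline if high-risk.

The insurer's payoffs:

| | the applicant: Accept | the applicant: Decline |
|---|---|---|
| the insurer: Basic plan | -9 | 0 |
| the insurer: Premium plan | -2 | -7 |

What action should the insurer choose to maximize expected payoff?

E[Basic plan] = 2/3·(-9) + 1/3·(0) = -6
E[Premium plan] = 2/3·(-2) + 1/3·(-7) = -11/3
Best response: Premium plan (-11/3 is the largest).

Premium plan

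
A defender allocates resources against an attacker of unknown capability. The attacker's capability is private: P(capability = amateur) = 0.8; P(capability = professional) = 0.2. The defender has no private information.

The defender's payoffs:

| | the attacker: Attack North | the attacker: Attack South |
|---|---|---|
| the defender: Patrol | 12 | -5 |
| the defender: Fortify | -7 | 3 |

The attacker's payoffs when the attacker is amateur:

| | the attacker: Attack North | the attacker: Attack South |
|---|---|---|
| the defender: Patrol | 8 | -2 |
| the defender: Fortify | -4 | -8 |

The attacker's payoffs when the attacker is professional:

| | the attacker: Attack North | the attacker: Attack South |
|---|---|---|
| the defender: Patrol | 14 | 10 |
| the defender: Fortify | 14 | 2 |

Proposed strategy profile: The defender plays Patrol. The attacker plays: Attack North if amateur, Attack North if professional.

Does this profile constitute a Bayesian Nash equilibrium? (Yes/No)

Yes

The defender plays Patrol: E[Patrol] = 0.8·(12) + 0.2·(12) = 12; E[Fortify] = -7. Best-responding. ✓
The attacker (capability amateur), facing Patrol: Attack North gives 8, Attack South gives -2. Proposed Attack North is best. ✓
The attacker (capability professional), facing Patrol: Attack North gives 14, Attack South gives 10. Proposed Attack North is best. ✓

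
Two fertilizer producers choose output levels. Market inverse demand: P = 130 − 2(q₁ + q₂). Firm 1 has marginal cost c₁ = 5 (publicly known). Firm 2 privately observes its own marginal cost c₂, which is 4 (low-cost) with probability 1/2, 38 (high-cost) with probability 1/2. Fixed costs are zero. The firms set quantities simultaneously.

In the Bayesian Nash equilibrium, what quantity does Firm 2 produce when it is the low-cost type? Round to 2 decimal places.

19.75

Type-c best response for Firm 2: q₂(c) = (130 − c)/4 − q₁/2.
Firm 1 maximizes expected profit; its first-order condition is 130 − 4q₁ − 2E[q₂] − 5 = 0.
Substituting E[q₂] and solving: E[c₂] = 21, so q₁ = (130 − 2·5 + 21)/6 = 23.5.
q₂(low-cost) = (130 − 4 − 2·23.5)/4 = 19.75.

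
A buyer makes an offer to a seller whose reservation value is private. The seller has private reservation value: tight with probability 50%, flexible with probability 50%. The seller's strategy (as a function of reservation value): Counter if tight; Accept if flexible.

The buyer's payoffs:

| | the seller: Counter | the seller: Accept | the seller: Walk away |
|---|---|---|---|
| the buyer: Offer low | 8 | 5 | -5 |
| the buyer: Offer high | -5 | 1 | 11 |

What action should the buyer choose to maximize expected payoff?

Compute the buyer's expected payoff for each action, taking the expectation over the seller's type.
E[Offer low] = 0.5·(8) + 0.5·(5) = 6.5
E[Offer high] = 0.5·(-5) + 0.5·(1) = -2
Best response: Offer low (6.5 is the largest).

Offer low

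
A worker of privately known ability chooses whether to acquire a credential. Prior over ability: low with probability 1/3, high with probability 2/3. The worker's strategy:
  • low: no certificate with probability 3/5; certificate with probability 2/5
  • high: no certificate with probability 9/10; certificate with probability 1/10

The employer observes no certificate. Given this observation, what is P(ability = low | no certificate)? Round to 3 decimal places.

0.250

Apply Bayes' rule using the sender's strategy as the likelihood.
P(no certificate) = (1/3)·(3/5) + (2/3)·(9/10) = 4/5
P(low | no certificate) = ((1/3)·(3/5)) / (4/5) = (1/5) / (4/5) = 1/4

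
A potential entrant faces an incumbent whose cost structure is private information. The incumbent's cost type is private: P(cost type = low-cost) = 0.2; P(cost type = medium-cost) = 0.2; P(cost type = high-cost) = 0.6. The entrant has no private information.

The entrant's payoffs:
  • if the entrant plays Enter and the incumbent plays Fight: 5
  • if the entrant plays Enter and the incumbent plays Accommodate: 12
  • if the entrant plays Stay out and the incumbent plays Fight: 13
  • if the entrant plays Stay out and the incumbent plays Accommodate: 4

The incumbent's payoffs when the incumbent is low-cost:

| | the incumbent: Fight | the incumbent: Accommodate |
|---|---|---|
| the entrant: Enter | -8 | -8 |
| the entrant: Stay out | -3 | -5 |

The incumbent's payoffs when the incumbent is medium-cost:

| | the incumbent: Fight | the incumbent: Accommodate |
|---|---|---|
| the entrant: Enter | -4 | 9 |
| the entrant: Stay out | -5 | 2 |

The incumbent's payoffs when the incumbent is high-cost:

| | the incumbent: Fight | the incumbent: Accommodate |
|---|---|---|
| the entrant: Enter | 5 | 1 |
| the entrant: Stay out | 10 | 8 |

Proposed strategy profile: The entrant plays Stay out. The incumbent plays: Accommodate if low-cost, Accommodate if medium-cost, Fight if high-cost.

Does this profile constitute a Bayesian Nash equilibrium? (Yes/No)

The entrant plays Stay out: E[Stay out] = 0.2·(4) + 0.2·(4) + 0.6·(13) = 9.4; E[Enter] = 7.8. Best-responding. ✓
The incumbent (cost type low-cost), facing Stay out: Fight gives -3, Accommodate gives -5. Proposed Accommodate is not best — profitable deviation exists. ✗
The incumbent (cost type medium-cost), facing Stay out: Fight gives -5, Accommodate gives 2. Proposed Accommodate is best. ✓
The incumbent (cost type high-cost), facing Stay out: Fight gives 10, Accommodate gives 8. Proposed Fight is best. ✓

No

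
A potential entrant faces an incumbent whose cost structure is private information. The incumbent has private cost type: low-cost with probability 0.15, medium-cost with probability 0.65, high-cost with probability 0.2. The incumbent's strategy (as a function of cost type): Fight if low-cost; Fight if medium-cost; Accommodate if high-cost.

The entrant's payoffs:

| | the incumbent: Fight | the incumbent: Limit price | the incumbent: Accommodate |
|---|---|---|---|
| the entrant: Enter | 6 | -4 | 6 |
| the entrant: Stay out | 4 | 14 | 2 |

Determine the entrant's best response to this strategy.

Enter

E[Enter] = 0.15·(6) + 0.65·(6) + 0.2·(6) = 6
E[Stay out] = 0.15·(4) + 0.65·(4) + 0.2·(2) = 3.6
Best response: Enter (6 is the largest).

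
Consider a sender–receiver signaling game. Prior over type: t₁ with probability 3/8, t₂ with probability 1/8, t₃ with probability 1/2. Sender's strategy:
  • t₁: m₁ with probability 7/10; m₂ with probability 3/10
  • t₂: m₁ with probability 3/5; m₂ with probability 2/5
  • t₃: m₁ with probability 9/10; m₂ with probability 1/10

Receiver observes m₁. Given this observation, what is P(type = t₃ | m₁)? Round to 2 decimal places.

0.57

P(m₁) = (3/8)·(7/10) + (1/8)·(3/5) + (1/2)·(9/10) = 63/80
P(t₃ | m₁) = ((1/2)·(9/10)) / (63/80) = (9/20) / (63/80) = 4/7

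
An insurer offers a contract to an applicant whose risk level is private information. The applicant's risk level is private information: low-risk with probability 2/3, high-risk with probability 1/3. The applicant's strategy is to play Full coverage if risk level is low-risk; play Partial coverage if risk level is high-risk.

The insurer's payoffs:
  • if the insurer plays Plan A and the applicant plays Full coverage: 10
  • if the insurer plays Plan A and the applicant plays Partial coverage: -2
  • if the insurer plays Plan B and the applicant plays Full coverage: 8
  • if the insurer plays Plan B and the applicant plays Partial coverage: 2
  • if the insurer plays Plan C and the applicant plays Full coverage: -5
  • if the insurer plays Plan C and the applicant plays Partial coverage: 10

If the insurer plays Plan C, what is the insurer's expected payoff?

E[Plan C] = 2/3·(-5) + 1/3·10 = (-10/3) + 10/3 = 0

0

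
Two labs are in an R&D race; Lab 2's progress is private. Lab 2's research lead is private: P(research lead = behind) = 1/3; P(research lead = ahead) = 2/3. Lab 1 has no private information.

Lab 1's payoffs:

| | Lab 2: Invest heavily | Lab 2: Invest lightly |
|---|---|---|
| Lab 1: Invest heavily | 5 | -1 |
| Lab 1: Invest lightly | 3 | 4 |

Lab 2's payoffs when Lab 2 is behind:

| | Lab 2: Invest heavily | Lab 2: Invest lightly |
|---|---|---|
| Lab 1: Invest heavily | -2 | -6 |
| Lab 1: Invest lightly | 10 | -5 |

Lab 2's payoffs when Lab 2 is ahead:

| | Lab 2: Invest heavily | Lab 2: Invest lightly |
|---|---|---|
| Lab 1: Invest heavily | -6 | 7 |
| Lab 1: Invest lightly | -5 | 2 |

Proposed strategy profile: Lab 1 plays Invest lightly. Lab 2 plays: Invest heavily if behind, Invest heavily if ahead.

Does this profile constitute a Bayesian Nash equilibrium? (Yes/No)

Lab 1 plays Invest lightly: E[Invest lightly] = 1/3·(3) + 2/3·(3) = 3; E[Invest heavily] = 5. Not best-responding. ✗
Lab 2 (research lead behind), facing Invest lightly: Invest heavily gives 10, Invest lightly gives -5. Proposed Invest heavily is best. ✓
Lab 2 (research lead ahead), facing Invest lightly: Invest heavily gives -5, Invest lightly gives 2. Proposed Invest heavily is not best — profitable deviation exists. ✗

No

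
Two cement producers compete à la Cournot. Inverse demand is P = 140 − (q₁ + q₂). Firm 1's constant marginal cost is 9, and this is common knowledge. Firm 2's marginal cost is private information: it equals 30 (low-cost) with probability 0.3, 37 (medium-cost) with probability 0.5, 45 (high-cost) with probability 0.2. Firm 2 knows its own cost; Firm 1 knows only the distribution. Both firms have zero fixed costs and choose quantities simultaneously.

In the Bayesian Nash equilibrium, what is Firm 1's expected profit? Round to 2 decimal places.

Type-c best response for Firm 2: q₂(c) = (140 − c)/2 − q₁/2.
Firm 1 maximizes expected profit; its first-order condition is 140 − 2q₁ − E[q₂] − 9 = 0.
Substituting E[q₂] and solving: E[c₂] = 36.5, so q₁ = (140 − 2·9 + 36.5)/3 = 52.8333.
E[P] = 140 − (q₁ + E[q₂]) = 61.8333; Firm 1's expected profit = (E[P] − 9)·q₁ = (61.8333 − 9)·52.8333 = 2791.36.

2791.36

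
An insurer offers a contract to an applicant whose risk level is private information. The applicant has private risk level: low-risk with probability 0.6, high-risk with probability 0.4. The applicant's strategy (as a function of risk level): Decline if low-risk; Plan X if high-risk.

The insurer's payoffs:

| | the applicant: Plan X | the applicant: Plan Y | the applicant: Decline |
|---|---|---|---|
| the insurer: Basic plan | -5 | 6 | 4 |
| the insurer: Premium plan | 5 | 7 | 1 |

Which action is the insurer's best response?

Premium plan

E[Basic plan] = 0.6·(4) + 0.4·(-5) = 0.4
E[Premium plan] = 0.6·(1) + 0.4·(5) = 2.6
Best response: Premium plan (2.6 is the largest).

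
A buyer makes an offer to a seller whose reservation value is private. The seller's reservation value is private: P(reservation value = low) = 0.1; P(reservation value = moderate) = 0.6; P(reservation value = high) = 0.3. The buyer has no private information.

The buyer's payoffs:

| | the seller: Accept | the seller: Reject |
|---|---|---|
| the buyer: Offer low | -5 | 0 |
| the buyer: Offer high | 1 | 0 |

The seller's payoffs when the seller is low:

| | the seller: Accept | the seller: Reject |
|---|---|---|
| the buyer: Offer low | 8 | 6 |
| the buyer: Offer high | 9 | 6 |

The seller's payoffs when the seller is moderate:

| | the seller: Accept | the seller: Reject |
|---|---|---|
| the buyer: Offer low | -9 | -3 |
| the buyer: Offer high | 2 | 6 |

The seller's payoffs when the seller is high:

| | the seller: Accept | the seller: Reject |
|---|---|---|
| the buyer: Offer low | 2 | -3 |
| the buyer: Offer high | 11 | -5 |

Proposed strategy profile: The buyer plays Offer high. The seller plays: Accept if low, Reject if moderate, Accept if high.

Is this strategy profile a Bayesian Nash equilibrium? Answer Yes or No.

Yes

A profile is a BNE iff every type of every player is best-responding given beliefs about the other side.
The buyer plays Offer high: E[Offer high] = 0.1·(1) + 0.6·(0) + 0.3·(1) = 0.4; E[Offer low] = -2. Best-responding. ✓
The seller (reservation value low), facing Offer high: Accept gives 9, Reject gives 6. Proposed Accept is best. ✓
The seller (reservation value moderate), facing Offer high: Accept gives 2, Reject gives 6. Proposed Reject is best. ✓
The seller (reservation value high), facing Offer high: Accept gives 11, Reject gives -5. Proposed Accept is best. ✓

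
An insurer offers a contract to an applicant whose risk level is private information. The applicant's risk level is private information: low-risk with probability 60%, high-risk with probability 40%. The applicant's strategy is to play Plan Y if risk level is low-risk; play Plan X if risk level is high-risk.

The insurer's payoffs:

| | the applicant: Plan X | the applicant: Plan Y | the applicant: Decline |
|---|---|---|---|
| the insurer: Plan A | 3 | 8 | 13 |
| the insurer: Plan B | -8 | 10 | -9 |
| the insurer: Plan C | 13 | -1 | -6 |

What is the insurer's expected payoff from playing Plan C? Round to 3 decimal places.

4.600

E[Plan C] = 0.6·(-1) + 0.4·13 = (-0.6) + 5.2 = 4.6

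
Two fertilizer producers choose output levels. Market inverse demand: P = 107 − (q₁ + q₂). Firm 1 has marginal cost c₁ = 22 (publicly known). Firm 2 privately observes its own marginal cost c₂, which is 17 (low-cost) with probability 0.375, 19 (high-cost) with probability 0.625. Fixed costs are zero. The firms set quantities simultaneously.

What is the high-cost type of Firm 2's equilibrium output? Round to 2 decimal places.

Each type of Firm 2 best-responds to q₁; Firm 1 best-responds to the expected q₂ over Firm 2's types.
Firm 2 with cost c maximizes (107 − (q₁+q₂) − c)·q₂, giving q₂(c) = (107 − c − q₁)/2.
E[c₂] = 0.375·17 + 0.625·19 = 18.25
Firm 1's FOC against E[q₂] yields q₁ = (107 − 2·22 + E[c₂])/3 = (107 − 44 + 18.25)/3 = 27.0833.
q₂(high-cost) = (107 − 19 − 27.0833)/2 = 30.4583.

30.46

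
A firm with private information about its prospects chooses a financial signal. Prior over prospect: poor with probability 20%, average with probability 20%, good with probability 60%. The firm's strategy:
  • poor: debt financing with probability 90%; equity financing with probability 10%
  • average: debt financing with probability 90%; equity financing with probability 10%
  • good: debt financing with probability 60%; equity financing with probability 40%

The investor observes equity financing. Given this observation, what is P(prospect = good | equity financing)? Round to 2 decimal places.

P(equity financing) = 0.2·0.1 + 0.2·0.1 + 0.6·0.4 = 0.28
P(good | equity financing) = (0.6·0.4) / 0.28 = 0.24 / 0.28 = 0.857143

0.86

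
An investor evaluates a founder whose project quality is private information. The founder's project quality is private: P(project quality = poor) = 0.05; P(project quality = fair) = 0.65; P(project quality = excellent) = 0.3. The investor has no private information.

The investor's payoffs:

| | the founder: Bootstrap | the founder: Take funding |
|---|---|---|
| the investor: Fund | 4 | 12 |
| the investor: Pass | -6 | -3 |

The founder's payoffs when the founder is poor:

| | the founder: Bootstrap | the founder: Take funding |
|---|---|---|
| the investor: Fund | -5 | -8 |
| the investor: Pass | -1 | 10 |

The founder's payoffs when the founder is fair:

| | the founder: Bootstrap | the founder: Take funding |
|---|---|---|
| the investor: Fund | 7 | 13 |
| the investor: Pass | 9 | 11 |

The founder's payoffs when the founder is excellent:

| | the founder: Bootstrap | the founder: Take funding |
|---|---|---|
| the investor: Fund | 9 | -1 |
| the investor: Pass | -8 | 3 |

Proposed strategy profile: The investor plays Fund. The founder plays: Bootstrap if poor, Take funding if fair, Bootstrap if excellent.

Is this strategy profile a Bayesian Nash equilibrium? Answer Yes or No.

The investor plays Fund: E[Fund] = 0.05·(4) + 0.65·(12) + 0.3·(4) = 9.2; E[Pass] = -4.05. Best-responding. ✓
The founder (project quality poor), facing Fund: Bootstrap gives -5, Take funding gives -8. Proposed Bootstrap is best. ✓
The founder (project quality fair), facing Fund: Bootstrap gives 7, Take funding gives 13. Proposed Take funding is best. ✓
The founder (project quality excellent), facing Fund: Bootstrap gives 9, Take funding gives -1. Proposed Bootstrap is best. ✓

Yes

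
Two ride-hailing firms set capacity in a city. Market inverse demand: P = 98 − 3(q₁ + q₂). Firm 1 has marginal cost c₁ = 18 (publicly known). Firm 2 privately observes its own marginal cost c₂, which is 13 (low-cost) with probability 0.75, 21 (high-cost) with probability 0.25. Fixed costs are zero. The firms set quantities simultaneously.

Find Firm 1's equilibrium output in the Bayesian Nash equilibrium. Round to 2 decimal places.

8.56

Type-c best response for Firm 2: q₂(c) = (98 − c)/6 − q₁/2.
Firm 1 maximizes expected profit; its first-order condition is 98 − 6q₁ − 3E[q₂] − 18 = 0.
Substituting E[q₂] and solving: E[c₂] = 15, so q₁ = (98 − 2·18 + 15)/9 = 8.55556.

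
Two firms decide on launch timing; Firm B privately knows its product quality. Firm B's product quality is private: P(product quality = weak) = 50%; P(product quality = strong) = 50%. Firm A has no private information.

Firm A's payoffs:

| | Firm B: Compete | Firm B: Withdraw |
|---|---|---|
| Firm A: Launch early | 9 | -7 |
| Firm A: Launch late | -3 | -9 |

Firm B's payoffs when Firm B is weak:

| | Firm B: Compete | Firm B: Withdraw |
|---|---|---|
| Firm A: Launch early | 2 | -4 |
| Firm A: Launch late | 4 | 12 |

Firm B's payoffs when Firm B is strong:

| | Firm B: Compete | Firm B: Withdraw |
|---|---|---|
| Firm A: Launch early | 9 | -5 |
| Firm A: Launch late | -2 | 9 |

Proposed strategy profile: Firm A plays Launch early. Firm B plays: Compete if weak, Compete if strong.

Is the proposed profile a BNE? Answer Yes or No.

Firm A plays Launch early: E[Launch early] = 0.5·(9) + 0.5·(9) = 9; E[Launch late] = -3. Best-responding. ✓
Firm B (product quality weak), facing Launch early: Compete gives 2, Withdraw gives -4. Proposed Compete is best. ✓
Firm B (product quality strong), facing Launch early: Compete gives 9, Withdraw gives -5. Proposed Compete is best. ✓

Yes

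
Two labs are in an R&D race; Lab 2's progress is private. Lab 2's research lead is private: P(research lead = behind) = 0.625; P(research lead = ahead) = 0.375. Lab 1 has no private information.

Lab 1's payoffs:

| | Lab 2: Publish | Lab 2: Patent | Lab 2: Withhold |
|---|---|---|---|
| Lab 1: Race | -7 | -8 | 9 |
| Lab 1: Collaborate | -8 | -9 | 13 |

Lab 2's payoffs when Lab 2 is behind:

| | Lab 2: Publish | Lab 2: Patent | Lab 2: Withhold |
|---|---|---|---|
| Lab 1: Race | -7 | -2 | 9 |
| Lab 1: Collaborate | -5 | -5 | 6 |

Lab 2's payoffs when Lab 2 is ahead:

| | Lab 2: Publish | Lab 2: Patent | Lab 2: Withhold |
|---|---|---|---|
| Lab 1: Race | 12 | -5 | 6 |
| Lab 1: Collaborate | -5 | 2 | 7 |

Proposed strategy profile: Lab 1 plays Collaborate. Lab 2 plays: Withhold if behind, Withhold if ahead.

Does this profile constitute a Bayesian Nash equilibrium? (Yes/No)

A profile is a BNE iff every type of every player is best-responding given beliefs about the other side.
Lab 1 plays Collaborate: E[Collaborate] = 0.625·(13) + 0.375·(13) = 13; E[Race] = 9. Best-responding. ✓
Lab 2 (research lead behind), facing Collaborate: Publish gives -5, Patent gives -5, Withhold gives 6. Proposed Withhold is best. ✓
Lab 2 (research lead ahead), facing Collaborate: Publish gives -5, Patent gives 2, Withhold gives 7. Proposed Withhold is best. ✓

Yes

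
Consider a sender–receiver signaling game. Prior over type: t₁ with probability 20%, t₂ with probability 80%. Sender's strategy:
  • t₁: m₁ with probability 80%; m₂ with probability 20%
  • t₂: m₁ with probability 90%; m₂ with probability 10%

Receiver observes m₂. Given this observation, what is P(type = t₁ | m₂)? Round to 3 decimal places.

0.333

Apply Bayes' rule using the sender's strategy as the likelihood.
P(m₂) = 0.2·0.2 + 0.8·0.1 = 0.12
P(t₁ | m₂) = (0.2·0.2) / 0.12 = 0.04 / 0.12 = 0.333333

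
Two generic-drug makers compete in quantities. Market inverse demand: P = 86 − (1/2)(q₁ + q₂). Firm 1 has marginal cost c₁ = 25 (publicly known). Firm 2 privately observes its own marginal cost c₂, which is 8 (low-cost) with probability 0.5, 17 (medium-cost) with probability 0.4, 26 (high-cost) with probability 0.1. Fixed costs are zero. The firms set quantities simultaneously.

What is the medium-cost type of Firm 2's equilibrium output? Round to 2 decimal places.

52.53

Type-c best response for Firm 2: q₂(c) = (86 − c) − q₁/2.
Firm 1 maximizes expected profit; its first-order condition is 86 − q₁ − (1/2)E[q₂] − 25 = 0.
Substituting E[q₂] and solving: E[c₂] = 13.4, so q₁ = (86 − 2·25 + 13.4)/(3/2) = 32.9333.
q₂(medium-cost) = (86 − 17 − (1/2)·32.9333) = 52.5333.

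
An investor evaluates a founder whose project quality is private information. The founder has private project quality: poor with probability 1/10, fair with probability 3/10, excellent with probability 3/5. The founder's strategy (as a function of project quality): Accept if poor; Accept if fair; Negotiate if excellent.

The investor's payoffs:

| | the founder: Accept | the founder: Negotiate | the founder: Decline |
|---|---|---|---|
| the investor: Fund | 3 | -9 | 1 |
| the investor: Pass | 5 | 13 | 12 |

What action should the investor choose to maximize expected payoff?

Pass

Compute the investor's expected payoff for each action, taking the expectation over the founder's type.
E[Fund] = 1/10·(3) + 3/10·(3) + 3/5·(-9) = -21/5
E[Pass] = 1/10·(5) + 3/10·(5) + 3/5·(13) = 49/5
Best response: Pass (49/5 is the largest).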